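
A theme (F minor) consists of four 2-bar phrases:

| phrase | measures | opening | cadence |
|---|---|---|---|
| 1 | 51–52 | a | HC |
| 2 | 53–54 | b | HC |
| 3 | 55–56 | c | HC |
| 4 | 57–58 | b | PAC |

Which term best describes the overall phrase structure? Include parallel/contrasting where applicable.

Four phrases in two halves: the first half (measures 51–54) ends with a half cadence, the second (mm. 55–58) with a perfect authentic cadence — a large antecedent–consequent pair, i.e. a double period.
Phrase 3 begins with different material from phrase 1, making it contrasting.

contrasting double period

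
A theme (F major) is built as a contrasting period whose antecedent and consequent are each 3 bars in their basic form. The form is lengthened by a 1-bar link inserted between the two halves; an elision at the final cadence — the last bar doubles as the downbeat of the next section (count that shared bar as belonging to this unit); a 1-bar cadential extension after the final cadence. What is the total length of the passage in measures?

8 measures

Basic contrasting period: 3 + 3 = 6 bars.
6 (basic form) + 1 (link) + 1 (cadential extension) = 8.
The elision shares a bar with the next section but does not change this unit's count.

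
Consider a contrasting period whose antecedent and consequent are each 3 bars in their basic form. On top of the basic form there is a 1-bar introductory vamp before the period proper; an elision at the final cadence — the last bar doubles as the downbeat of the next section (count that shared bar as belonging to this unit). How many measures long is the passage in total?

Basic contrasting period: 3 + 3 = 6 bars.
6 (basic form) + 1 (introduction) = 7.
The elision shares a bar with the next section but does not change this unit's count.

7 measures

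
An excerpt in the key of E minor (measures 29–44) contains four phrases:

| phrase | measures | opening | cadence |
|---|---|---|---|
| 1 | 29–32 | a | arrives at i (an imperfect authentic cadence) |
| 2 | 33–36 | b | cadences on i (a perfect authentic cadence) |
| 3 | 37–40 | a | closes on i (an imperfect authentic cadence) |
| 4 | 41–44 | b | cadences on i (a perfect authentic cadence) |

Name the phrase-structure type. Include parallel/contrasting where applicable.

The cadence pattern IAC–PAC–IAC–PAC is weak–strong twice, and phrases 3–4 restate phrases 1–2: a period heard twice, not a double period (which would end weakly at phrase 2).

repeated period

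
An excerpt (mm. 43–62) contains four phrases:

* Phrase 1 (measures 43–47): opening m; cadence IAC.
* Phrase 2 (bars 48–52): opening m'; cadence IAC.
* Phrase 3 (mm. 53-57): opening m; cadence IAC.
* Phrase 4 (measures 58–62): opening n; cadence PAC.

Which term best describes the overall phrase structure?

Four phrases in two halves: the first half (mm. 43-52) ends with an imperfect authentic cadence, the second (bars 53-62) with a perfect authentic cadence — a large antecedent–consequent pair, i.e. a double period.
Phrase 3 begins with the same material as phrase 1, making it parallel.

parallel double period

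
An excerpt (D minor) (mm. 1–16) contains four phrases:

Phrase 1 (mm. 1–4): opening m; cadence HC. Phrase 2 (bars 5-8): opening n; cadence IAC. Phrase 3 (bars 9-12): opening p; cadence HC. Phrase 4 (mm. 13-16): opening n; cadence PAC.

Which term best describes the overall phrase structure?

Four phrases in two halves: the first half (mm. 1–8) ends with an imperfect authentic cadence, the second (mm. 9–16) with a perfect authentic cadence — a large antecedent–consequent pair, i.e. a double period.
Phrase 3 begins with different material from phrase 1, making it contrasting.

contrasting double period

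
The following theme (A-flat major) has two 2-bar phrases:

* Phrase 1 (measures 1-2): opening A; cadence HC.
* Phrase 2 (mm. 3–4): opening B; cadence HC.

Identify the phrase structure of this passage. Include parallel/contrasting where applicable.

phrase group

The second phrase closes with a half cadence, which is not stronger than the first phrase's half cadence; without a weak→strong cadential pair there is no antecedent–consequent relationship, so this is a phrase group rather than a period.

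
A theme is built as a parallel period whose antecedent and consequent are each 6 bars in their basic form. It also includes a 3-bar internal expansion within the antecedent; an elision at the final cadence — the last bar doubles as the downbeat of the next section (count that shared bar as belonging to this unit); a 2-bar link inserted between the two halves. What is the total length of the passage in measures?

Basic parallel period: 6 + 6 = 12 bars.
12 (basic form) + 3 (internal expansion) + 2 (link) = 17.
The elision shares a bar with the next section but does not change this unit's count.

17 measures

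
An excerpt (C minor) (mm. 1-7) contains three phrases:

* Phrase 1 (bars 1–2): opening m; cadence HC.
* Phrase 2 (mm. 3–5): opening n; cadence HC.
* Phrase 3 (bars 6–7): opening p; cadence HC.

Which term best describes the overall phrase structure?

The final phrase closes with a half cadence, which is not stronger than the preceding half cadence; the 3 phrases lack an overall antecedent–consequent design and so form a phrase group.

phrase group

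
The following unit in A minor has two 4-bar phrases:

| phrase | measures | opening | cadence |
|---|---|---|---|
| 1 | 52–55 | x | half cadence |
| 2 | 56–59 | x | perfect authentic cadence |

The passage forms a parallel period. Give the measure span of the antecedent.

The phrase ending with the weaker cadence (half cadence) is the antecedent; the one ending more conclusively (perfect authentic cadence) is the consequent. The antecedent is measures 52–55.

measures 52–55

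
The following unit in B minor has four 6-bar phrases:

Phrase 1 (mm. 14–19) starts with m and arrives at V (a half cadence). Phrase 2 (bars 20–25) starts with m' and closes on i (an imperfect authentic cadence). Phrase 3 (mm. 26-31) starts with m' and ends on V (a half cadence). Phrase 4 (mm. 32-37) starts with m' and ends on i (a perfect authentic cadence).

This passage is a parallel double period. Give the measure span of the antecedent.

measures 14–25

In a double period the four phrases pair into a large antecedent (phrases 1–2, ending imperfect authentic cadence) and a large consequent (phrases 3–4, ending perfect authentic cadence). The antecedent spans measures 14-25.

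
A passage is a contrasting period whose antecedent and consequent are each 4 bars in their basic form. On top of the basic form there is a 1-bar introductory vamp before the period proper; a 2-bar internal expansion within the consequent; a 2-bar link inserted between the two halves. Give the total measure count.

Basic contrasting period: 4 + 4 = 8 bars.
8 (basic form) + 1 (introduction) + 2 (internal expansion) + 2 (link) = 13.

13 measures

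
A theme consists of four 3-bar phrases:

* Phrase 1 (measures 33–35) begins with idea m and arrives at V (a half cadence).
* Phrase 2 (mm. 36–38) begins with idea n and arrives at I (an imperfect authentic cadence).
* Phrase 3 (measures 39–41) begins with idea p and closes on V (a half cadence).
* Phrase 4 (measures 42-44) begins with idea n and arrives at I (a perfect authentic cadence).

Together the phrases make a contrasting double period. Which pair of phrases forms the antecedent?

phrases 1 and 2

In a double period the first pair of phrases (ending imperfect authentic cadence) is the large antecedent and the second pair (ending perfect authentic cadence) is the large consequent; the antecedent is phrases 1 and 2.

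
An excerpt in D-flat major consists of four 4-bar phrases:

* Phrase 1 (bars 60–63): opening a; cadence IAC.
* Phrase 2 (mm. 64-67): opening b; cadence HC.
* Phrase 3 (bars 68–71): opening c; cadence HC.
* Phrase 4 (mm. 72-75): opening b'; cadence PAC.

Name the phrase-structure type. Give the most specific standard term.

Four phrases in two halves: the first half (mm. 60–67) ends with a half cadence, the second (measures 68–75) with a perfect authentic cadence — a large antecedent–consequent pair, i.e. a double period.
Phrase 3 begins with different material from phrase 1, making it contrasting.

contrasting double period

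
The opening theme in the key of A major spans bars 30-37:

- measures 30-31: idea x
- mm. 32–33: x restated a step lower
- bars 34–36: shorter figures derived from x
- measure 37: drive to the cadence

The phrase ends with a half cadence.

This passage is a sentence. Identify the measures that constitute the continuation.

measures 34–37

After the presentation (mm. 30–33), the continuation covers the fragmentation through the cadence: mm. 34–37.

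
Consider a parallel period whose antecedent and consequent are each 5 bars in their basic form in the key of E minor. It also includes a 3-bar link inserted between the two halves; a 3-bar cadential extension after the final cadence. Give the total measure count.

Basic parallel period: 5 + 5 = 10 bars.
10 (basic form) + 3 (link) + 3 (cadential extension) = 16.

16 measures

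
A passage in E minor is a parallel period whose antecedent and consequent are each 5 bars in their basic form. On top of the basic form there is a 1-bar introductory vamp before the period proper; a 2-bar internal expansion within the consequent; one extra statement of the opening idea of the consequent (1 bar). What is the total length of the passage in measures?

Basic parallel period: 5 + 5 = 10 bars.
10 (basic form) + 1 (introduction) + 2 (internal expansion) + 1 (extra statement) = 14.

14 measures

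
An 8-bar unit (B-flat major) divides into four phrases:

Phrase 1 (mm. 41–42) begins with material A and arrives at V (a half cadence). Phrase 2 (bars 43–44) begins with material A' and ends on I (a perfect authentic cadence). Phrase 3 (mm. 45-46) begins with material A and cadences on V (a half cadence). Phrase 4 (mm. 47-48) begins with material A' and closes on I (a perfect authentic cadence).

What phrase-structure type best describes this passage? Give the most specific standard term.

The cadence pattern HC–PAC–HC–PAC is weak–strong twice, and phrases 3–4 restate phrases 1–2: a period heard twice, not a double period (which would end weakly at phrase 2).

repeated period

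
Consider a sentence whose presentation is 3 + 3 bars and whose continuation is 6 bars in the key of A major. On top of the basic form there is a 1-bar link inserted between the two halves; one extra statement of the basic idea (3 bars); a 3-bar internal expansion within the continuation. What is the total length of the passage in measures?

Basic sentence: 3 + 3 + 6 = 12 bars.
12 (basic form) + 1 (link) + 3 (extra statement) + 3 (internal expansion) = 19.

19 measures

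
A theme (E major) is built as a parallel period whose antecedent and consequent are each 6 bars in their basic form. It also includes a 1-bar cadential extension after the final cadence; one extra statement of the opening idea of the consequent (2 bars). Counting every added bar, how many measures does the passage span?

Basic parallel period: 6 + 6 = 12 bars.
12 (basic form) + 1 (cadential extension) + 2 (extra statement) = 15.

15 measures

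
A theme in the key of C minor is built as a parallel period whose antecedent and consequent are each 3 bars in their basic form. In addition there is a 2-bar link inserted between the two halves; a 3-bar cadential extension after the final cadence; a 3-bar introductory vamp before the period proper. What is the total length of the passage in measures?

Basic parallel period: 3 + 3 = 6 bars.
6 (basic form) + 2 (link) + 3 (cadential extension) + 3 (introduction) = 14.

14 measures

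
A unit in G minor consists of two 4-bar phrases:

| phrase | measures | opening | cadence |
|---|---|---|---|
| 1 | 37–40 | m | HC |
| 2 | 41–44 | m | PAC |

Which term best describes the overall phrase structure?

Phrase 1 ends with a half cadence (weaker) and phrase 2 with a perfect authentic cadence (stronger): antecedent + consequent = a period.
The two phrases open with the same material (m / m), so the period is parallel.

parallel period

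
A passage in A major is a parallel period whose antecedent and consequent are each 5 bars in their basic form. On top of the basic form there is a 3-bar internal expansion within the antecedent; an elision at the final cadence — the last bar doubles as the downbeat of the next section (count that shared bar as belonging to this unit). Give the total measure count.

13 measures

Basic parallel period: 5 + 5 = 10 bars.
10 (basic form) + 3 (internal expansion) = 13.
The elision shares a bar with the next section but does not change this unit's count.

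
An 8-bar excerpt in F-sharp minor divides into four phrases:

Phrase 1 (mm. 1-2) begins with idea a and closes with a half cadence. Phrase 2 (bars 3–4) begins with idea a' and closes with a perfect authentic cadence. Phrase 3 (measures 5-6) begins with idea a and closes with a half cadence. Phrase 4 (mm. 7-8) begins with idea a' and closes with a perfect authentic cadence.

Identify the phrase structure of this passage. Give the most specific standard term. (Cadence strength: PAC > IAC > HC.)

The cadence pattern HC–PAC–HC–PAC is weak–strong twice, and phrases 3–4 restate phrases 1–2: a period heard twice, not a double period (which would end weakly at phrase 2).

repeated period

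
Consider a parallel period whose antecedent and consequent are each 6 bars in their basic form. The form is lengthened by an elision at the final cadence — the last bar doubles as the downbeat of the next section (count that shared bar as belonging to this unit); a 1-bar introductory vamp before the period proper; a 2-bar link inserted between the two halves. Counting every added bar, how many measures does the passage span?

Basic parallel period: 6 + 6 = 12 bars.
12 (basic form) + 1 (introduction) + 2 (link) = 15.
The elision shares a bar with the next section but does not change this unit's count.

15 measures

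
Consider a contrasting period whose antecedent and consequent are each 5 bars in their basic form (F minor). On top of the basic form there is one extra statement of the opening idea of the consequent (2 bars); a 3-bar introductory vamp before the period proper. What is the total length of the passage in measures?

15 measures

Basic contrasting period: 5 + 5 = 10 bars.
10 (basic form) + 2 (extra statement) + 3 (introduction) = 15.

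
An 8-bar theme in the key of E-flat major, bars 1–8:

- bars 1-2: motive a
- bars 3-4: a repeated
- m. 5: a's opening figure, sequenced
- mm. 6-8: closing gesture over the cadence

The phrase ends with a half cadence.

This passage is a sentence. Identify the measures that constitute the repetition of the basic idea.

measures 3–4

The presentation of a sentence is the basic idea (mm. 1-2) plus its repetition (mm. 3-4); the repetition of the basic idea is therefore bars 3–4.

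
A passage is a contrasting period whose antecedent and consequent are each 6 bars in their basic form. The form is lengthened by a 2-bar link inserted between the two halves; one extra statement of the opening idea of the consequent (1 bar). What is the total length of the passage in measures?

15 measures

Basic contrasting period: 6 + 6 = 12 bars.
12 (basic form) + 2 (link) + 1 (extra statement) = 15.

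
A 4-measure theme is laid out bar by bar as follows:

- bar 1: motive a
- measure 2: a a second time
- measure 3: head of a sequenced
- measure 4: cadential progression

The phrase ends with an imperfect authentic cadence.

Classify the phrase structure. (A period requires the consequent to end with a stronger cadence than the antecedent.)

Basic idea (m. 1) + its repetition (bar 2) form the presentation; fragmentation and cadence (mm. 3–4) form the continuation — the 4-bar whole is a sentence.

sentence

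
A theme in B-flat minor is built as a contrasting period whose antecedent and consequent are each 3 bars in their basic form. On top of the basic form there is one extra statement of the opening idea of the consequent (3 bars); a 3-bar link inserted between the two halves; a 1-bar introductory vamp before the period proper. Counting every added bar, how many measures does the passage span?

Basic contrasting period: 3 + 3 = 6 bars.
6 (basic form) + 3 (extra statement) + 3 (link) + 1 (introduction) = 13.

13 measures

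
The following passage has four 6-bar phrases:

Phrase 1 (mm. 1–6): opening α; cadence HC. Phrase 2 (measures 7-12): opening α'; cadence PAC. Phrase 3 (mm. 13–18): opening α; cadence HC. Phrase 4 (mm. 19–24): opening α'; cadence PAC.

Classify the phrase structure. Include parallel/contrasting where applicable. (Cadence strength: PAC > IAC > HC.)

repeated period

The cadence pattern HC–PAC–HC–PAC is weak–strong twice, and phrases 3–4 restate phrases 1–2: a period heard twice, not a double period (which would end weakly at phrase 2).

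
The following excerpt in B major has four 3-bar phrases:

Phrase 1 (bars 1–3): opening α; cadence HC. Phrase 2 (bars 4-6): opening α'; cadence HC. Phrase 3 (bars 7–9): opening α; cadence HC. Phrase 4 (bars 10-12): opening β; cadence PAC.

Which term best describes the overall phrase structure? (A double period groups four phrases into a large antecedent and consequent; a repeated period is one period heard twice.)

parallel double period

Four phrases in two halves: the first half (measures 1–6) ends with a half cadence, the second (mm. 7-12) with a perfect authentic cadence — a large antecedent–consequent pair, i.e. a double period.
Phrase 3 begins with the same material as phrase 1, making it parallel.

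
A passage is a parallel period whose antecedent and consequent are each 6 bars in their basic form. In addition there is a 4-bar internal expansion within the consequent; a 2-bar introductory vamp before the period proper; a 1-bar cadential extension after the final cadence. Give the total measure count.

Basic parallel period: 6 + 6 = 12 bars.
12 (basic form) + 4 (internal expansion) + 2 (introduction) + 1 (cadential extension) = 19.

19 measures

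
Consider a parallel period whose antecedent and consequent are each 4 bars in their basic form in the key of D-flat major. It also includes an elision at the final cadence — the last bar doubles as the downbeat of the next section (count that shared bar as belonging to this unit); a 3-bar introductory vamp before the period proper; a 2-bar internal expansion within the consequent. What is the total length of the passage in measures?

Basic parallel period: 4 + 4 = 8 bars.
8 (basic form) + 3 (introduction) + 2 (internal expansion) = 13.
The elision shares a bar with the next section but does not change this unit's count.

13 measures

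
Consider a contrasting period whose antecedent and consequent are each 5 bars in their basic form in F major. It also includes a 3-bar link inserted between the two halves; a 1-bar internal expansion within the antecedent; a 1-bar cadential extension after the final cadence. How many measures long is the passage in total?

15 measures

Basic contrasting period: 5 + 5 = 10 bars.
10 (basic form) + 3 (link) + 1 (internal expansion) + 1 (cadential extension) = 15.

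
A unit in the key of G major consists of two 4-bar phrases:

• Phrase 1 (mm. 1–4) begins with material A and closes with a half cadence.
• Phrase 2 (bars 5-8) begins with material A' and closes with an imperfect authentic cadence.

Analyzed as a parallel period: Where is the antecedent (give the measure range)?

measures 1–4

The antecedent is the phrase ending with the weaker cadence (half cadence, phrase 1) and the consequent the one ending more conclusively (imperfect authentic cadence, phrase 2); the antecedent is mm. 1-4.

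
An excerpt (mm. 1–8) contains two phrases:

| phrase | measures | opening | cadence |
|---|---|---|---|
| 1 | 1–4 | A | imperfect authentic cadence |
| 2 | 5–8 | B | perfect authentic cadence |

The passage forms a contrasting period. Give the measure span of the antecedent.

measures 1–4

The phrase ending with the weaker cadence (imperfect authentic cadence) is the antecedent; the one ending more conclusively (perfect authentic cadence) is the consequent. The antecedent is measures 1–4.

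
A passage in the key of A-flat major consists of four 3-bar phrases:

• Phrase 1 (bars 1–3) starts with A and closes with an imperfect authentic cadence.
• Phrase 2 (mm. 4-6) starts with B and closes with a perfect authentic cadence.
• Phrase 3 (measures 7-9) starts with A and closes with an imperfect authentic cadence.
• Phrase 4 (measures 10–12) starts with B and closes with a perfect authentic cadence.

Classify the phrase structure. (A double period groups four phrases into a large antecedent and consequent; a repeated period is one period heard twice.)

The cadence pattern IAC–PAC–IAC–PAC is weak–strong twice, and phrases 3–4 restate phrases 1–2: a period heard twice, not a double period (which would end weakly at phrase 2).

repeated period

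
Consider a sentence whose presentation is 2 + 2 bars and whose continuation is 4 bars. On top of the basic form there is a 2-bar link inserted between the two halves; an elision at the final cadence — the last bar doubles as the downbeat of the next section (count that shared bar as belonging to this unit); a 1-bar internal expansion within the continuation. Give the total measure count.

Basic sentence: 2 + 2 + 4 = 8 bars.
8 (basic form) + 2 (link) + 1 (internal expansion) = 11.
The elision shares a bar with the next section but does not change this unit's count.

11 measures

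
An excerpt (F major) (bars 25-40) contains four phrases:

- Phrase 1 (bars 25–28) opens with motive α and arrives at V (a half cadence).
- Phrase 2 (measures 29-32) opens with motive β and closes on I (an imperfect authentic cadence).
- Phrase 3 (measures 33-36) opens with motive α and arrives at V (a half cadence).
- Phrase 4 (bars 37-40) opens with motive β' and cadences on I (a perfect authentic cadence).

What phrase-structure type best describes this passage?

parallel double period

Four phrases in two halves: the first half (mm. 25–32) ends with an imperfect authentic cadence, the second (bars 33–40) with a perfect authentic cadence — a large antecedent–consequent pair, i.e. a double period.
Phrase 3 begins with the same material as phrase 1, making it parallel.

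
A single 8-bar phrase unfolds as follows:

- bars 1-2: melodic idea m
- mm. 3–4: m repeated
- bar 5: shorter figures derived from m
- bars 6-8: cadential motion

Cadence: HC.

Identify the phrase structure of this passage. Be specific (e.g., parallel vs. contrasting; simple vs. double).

Basic idea (bars 1–2) + its repetition (measures 3–4) form the presentation; fragmentation and cadence (mm. 5–8) form the continuation — the 8-bar whole is a sentence.

sentence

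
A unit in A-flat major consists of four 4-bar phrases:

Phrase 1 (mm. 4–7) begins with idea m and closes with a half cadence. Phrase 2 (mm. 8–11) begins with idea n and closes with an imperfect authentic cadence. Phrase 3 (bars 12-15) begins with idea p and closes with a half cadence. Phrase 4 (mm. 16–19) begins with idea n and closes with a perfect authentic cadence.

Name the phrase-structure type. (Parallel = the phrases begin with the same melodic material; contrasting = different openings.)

Four phrases in two halves: the first half (mm. 4–11) ends with an imperfect authentic cadence, the second (measures 12-19) with a perfect authentic cadence — a large antecedent–consequent pair, i.e. a double period.
Phrase 3 begins with different material from phrase 1, making it contrasting.

contrasting double period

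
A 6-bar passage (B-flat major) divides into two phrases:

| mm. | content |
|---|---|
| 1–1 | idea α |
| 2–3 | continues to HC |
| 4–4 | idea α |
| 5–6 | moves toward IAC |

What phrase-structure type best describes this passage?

parallel period

Phrase 1 ends with a half cadence (weaker) and phrase 2 with an imperfect authentic cadence (stronger): antecedent + consequent = a period.
The two phrases open with the same material (α / α), so the period is parallel.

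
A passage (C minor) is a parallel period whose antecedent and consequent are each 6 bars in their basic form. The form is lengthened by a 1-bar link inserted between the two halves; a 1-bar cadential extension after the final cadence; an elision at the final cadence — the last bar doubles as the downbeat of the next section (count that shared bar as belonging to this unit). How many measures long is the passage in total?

14 measures

Basic parallel period: 6 + 6 = 12 bars.
12 (basic form) + 1 (link) + 1 (cadential extension) = 14.
The elision shares a bar with the next section but does not change this unit's count.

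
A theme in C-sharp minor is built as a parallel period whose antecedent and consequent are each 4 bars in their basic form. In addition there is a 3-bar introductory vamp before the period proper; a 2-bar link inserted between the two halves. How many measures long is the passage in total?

Basic parallel period: 4 + 4 = 8 bars.
8 (basic form) + 3 (introduction) + 2 (link) = 13.

13 measures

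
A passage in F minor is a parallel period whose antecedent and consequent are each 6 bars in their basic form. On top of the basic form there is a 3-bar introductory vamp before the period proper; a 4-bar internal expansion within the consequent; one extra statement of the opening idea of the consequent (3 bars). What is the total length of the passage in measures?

22 measures

Basic parallel period: 6 + 6 = 12 bars.
12 (basic form) + 3 (introduction) + 4 (internal expansion) + 3 (extra statement) = 22.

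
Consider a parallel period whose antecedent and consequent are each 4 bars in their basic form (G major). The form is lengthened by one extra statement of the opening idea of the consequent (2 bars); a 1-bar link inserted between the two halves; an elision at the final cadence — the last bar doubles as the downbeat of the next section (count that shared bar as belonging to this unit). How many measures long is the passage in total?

Basic parallel period: 4 + 4 = 8 bars.
8 (basic form) + 2 (extra statement) + 1 (link) = 11.
The elision shares a bar with the next section but does not change this unit's count.

11 measures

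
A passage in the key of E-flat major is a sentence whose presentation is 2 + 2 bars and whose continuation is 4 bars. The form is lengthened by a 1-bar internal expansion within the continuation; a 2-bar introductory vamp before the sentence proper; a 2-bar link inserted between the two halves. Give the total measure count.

13 measures

Basic sentence: 2 + 2 + 4 = 8 bars.
8 (basic form) + 1 (internal expansion) + 2 (introduction) + 2 (link) = 13.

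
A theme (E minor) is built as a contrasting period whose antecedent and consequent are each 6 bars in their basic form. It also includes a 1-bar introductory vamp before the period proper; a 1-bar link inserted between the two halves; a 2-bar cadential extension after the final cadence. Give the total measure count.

16 measures

Basic contrasting period: 6 + 6 = 12 bars.
12 (basic form) + 1 (introduction) + 1 (link) + 2 (cadential extension) = 16.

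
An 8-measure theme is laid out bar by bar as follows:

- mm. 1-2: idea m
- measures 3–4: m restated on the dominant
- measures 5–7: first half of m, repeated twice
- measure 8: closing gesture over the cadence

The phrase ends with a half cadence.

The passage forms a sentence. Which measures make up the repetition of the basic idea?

The presentation of a sentence is the basic idea (mm. 1–2) plus its repetition (mm. 3–4); the repetition of the basic idea is therefore mm. 3–4.

measures 3–4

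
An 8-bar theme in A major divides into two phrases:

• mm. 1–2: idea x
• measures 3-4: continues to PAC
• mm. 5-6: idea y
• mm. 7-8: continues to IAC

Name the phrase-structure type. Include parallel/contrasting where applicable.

phrase group

The second phrase closes with an imperfect authentic cadence, which is not stronger than the first phrase's perfect authentic cadence; without a weak→strong cadential pair there is no antecedent–consequent relationship, so this is a phrase group rather than a period.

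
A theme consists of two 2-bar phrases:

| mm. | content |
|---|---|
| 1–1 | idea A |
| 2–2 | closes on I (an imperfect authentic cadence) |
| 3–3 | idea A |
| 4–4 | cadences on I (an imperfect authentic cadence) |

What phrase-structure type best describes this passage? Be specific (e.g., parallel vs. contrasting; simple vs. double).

repeated phrase

Both phrases have the same opening (A) and the same cadence (imperfect authentic cadence): the second is a restatement, not a consequent, so this is a repeated phrase rather than a period.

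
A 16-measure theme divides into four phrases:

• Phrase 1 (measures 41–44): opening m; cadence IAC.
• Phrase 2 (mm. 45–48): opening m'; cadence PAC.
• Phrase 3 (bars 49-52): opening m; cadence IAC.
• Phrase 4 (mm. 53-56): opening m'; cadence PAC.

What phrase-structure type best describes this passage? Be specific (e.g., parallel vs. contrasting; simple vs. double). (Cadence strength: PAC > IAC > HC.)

The cadence pattern IAC–PAC–IAC–PAC is weak–strong twice, and phrases 3–4 restate phrases 1–2: a period heard twice, not a double period (which would end weakly at phrase 2).

repeated period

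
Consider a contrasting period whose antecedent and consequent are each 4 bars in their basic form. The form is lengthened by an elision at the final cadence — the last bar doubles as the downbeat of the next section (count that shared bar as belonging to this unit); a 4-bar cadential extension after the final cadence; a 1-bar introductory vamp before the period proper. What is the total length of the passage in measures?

Basic contrasting period: 4 + 4 = 8 bars.
8 (basic form) + 4 (cadential extension) + 1 (introduction) = 13.
The elision shares a bar with the next section but does not change this unit's count.

13 measures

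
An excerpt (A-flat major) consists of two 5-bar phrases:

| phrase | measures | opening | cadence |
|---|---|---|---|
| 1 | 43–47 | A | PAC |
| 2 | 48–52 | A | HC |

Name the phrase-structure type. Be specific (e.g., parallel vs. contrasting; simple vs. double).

phrase group

The second phrase closes with a half cadence, which is not stronger than the first phrase's perfect authentic cadence; without a weak→strong cadential pair there is no antecedent–consequent relationship, so this is a phrase group rather than a period.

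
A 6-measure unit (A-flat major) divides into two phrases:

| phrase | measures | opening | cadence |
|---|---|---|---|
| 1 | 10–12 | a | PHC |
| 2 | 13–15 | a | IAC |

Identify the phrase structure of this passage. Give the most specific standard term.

parallel period

Phrase 1 ends with a Phrygian half cadence (weaker) and phrase 2 with an imperfect authentic cadence (stronger): antecedent + consequent = a period.
The two phrases open with the same material (a / a), so the period is parallel.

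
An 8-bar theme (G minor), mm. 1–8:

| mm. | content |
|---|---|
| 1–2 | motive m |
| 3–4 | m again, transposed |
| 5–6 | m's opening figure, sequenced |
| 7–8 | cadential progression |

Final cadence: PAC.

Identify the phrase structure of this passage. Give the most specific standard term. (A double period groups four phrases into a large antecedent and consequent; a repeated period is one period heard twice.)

Basic idea (mm. 1–2) + its repetition (measures 3–4) form the presentation; fragmentation and cadence (mm. 5–8) form the continuation — the 8-bar whole is a sentence.

sentence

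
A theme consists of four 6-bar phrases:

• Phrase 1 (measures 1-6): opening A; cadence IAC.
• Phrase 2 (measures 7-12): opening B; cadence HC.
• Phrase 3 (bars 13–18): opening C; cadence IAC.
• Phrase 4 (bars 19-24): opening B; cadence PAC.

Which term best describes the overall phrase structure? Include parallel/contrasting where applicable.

Four phrases in two halves: the first half (measures 1–12) ends with a half cadence, the second (measures 13–24) with a perfect authentic cadence — a large antecedent–consequent pair, i.e. a double period.
Phrase 3 begins with different material from phrase 1, making it contrasting.

contrasting double period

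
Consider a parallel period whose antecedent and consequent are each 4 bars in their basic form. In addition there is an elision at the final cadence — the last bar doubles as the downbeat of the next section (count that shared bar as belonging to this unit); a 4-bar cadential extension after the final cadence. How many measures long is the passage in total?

12 measures

Basic parallel period: 4 + 4 = 8 bars.
8 (basic form) + 4 (cadential extension) = 12.
The elision shares a bar with the next section but does not change this unit's count.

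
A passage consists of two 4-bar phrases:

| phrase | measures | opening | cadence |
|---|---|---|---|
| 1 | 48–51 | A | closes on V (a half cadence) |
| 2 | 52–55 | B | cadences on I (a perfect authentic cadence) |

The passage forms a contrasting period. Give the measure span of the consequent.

The antecedent is the phrase ending with the weaker cadence (half cadence, phrase 1) and the consequent the one ending more conclusively (perfect authentic cadence, phrase 2); the consequent is measures 52–55.

measures 52–55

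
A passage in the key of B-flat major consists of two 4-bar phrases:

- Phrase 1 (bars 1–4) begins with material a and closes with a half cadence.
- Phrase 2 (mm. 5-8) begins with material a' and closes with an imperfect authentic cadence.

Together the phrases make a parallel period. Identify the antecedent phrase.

The phrase ending with the weaker cadence (half cadence) is the antecedent; the one ending more conclusively (imperfect authentic cadence) is the consequent. The antecedent is phrase 1.

phrase 1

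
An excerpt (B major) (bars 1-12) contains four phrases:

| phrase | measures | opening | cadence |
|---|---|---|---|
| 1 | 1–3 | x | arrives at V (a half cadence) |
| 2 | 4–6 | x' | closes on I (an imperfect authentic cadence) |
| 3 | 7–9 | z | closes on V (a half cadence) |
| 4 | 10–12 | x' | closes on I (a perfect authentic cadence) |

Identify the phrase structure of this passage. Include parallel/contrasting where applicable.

contrasting double period

Four phrases in two halves: the first half (mm. 1–6) ends with an imperfect authentic cadence, the second (mm. 7–12) with a perfect authentic cadence — a large antecedent–consequent pair, i.e. a double period.
Phrase 3 begins with different material from phrase 1, making it contrasting.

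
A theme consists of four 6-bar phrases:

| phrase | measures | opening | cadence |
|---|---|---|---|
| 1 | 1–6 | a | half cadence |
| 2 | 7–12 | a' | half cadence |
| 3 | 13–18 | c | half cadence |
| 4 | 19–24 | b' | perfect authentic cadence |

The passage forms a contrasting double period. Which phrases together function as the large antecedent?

In a double period the first pair of phrases (ending half cadence) is the large antecedent and the second pair (ending perfect authentic cadence) is the large consequent; the antecedent is phrases 1 and 2.

phrases 1 and 2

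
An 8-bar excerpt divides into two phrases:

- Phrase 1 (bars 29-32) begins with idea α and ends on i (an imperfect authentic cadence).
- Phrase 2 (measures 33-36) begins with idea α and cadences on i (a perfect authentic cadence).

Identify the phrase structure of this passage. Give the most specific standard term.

parallel period

Phrase 1 ends with an imperfect authentic cadence (weaker) and phrase 2 with a perfect authentic cadence (stronger): antecedent + consequent = a period.
The two phrases open with the same material (α / α), so the period is parallel.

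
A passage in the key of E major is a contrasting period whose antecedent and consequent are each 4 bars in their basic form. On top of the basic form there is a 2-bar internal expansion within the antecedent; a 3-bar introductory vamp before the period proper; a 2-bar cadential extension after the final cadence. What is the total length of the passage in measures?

15 measures

Basic contrasting period: 4 + 4 = 8 bars.
8 (basic form) + 2 (internal expansion) + 3 (introduction) + 2 (cadential extension) = 15.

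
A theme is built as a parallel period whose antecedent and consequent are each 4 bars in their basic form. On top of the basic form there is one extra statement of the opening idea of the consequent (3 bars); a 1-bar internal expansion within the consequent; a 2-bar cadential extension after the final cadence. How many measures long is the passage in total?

Basic parallel period: 4 + 4 = 8 bars.
8 (basic form) + 3 (extra statement) + 1 (internal expansion) + 2 (cadential extension) = 14.

14 measures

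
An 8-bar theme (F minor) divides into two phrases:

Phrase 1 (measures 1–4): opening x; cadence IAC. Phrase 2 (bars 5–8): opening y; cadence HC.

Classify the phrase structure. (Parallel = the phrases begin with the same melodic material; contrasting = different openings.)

phrase group

The second phrase closes with a half cadence, which is not stronger than the first phrase's imperfect authentic cadence; without a weak→strong cadential pair there is no antecedent–consequent relationship, so this is a phrase group rather than a period.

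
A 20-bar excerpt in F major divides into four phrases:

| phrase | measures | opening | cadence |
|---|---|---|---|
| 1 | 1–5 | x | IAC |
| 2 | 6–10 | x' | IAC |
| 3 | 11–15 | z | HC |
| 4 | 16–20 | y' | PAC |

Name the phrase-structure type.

contrasting double period

Four phrases in two halves: the first half (mm. 1-10) ends with an imperfect authentic cadence, the second (bars 11–20) with a perfect authentic cadence — a large antecedent–consequent pair, i.e. a double period.
Phrase 3 begins with different material from phrase 1, making it contrasting.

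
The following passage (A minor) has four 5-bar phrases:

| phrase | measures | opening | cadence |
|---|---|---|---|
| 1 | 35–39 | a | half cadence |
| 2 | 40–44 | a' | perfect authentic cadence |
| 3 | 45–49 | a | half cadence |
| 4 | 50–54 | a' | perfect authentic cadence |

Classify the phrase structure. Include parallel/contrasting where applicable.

repeated period

The cadence pattern HC–PAC–HC–PAC is weak–strong twice, and phrases 3–4 restate phrases 1–2: a period heard twice, not a double period (which would end weakly at phrase 2).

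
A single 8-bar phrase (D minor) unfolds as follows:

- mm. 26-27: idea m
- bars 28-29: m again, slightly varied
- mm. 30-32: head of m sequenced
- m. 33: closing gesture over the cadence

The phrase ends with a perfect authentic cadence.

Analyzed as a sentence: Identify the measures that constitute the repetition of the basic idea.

The presentation of a sentence is the basic idea (bars 26–27) plus its repetition (bars 28–29); the repetition of the basic idea is therefore measures 28-29.

measures 28–29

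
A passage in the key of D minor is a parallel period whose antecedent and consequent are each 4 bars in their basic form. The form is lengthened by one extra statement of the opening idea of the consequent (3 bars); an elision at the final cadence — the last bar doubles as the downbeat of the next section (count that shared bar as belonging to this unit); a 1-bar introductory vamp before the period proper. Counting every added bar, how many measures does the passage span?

12 measures

Basic parallel period: 4 + 4 = 8 bars.
8 (basic form) + 3 (extra statement) + 1 (introduction) = 12.
The elision shares a bar with the next section but does not change this unit's count.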